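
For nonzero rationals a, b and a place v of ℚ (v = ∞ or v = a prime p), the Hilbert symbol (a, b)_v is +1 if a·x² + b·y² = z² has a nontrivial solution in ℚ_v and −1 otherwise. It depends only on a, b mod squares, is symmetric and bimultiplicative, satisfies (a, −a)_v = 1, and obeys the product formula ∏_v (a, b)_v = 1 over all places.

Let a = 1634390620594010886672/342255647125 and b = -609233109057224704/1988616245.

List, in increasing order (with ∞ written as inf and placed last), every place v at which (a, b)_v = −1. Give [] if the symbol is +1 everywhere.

(a, b) ≡ (1313845, -45305) mod (ℚ^×)²; places V = {2, 3, 5, 7, 11, 13, 17, 29, 37, 41, 47, ∞}.
(a,b)_41: α=1, u≡3; β=1, v≡33 (mod 41); (3|41)=-1, (33|41)=+1; sign (−1)^0·-1^1·+1^1 = -1.
(a,b)_29: α=3, u≡25; β=2, v≡23 (mod 29); (25|29)=+1, (23|29)=+1; sign (−1)^0·+1^2·+1^3 = +1.
(a,b)_∞: sgn(1313845)=+, sgn(-45305)=−, so +1.
(a,b)_17: α=-1, u≡14; β=1, v≡13 (mod 17); (14|17)=-1, (13|17)=+1; sign (−1)^0·-1^1·+1^-1 = -1.
(a,b)_3: α=6, u≡1; β=0, v≡1 (mod 3); (1|3)=+1, (1|3)=+1; sign (−1)^0·+1^0·+1^6 = +1.
(a,b)_13: α=1, u≡10; β=1, v≡10 (mod 13); (10|13)=+1, (10|13)=+1; sign (−1)^0·+1^1·+1^1 = +1.
(a,b)_2: α=4, β=14; u≡5, v≡7 (mod 8); ε(u)ε(v)=0·1, αω(v)=4·0, βω(u)=14·1; sum ≡ 0  ⇒  +1.
(a,b)_37: α=-2, u≡16; β=-2, v≡23 (mod 37); (16|37)=+1, (23|37)=-1; sign (−1)^0·+1^-2·-1^-2 = +1.
(a,b)_47: α=6, u≡24; β=4, v≡28 (mod 47); (24|47)=+1, (28|47)=+1; sign (−1)^0·+1^4·+1^6 = +1.
(a,b)_5: α=-3, u≡1; β=-1, v≡4 (mod 5); (1|5)=+1, (4|5)=+1; sign (−1)^0·+1^-1·+1^-3 = +1.
(a,b)_7: α=-6, u≡1; β=-4, v≡5 (mod 7); (1|7)=+1, (5|7)=-1; sign (−1)^0·+1^-4·-1^-6 = +1.
(a,b)_11: α=0, u≡3; β=-2, v≡4 (mod 11); (3|11)=+1, (4|11)=+1; sign (−1)^0·+1^-2·+1^0 = +1.
Ram(1313845, -45305) = {17, 41}; no ℚ_17-point on the conic.

[17, 41]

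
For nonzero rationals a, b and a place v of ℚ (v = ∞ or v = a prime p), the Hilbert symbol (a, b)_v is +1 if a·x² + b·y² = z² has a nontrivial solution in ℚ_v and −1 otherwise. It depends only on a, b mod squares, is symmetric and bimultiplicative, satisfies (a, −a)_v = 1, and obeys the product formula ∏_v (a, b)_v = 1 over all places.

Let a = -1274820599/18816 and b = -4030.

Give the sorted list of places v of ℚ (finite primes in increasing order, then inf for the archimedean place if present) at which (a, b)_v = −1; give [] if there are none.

[2, 3, 13, inf]

Mod squares: a ≡ -25194, b ≡ -4030. Check v ∈ {∞, 2, 3, 5, 7, 13, 17, 19, 29, 31}.
v=7: a=7^-2·(≡3), b=7^0·(≡2) mod 7; (3|7)=-1, (2|7)=+1; (−1)^{-2·0·3}·(-1)^0·(+1)^-2 = +1.
v=5: a=5^0·(≡1), b=5^1·(≡4) mod 5; (1|5)=+1, (4|5)=+1; (−1)^{0·1·2}·(+1)^1·(+1)^0 = +1.
v=17: a=17^1·(≡11), b=17^0·(≡16) mod 17; (11|17)=-1, (16|17)=+1; (−1)^{1·0·8}·(-1)^0·(+1)^1 = +1.
v=2: v_2(a)=-7, v_2(b)=1; units ≡ 3, 1 (mod 8); ε·ε+αω+βω = 1·0+-7·0+1·1 ≡ 1  ⇒  (a,b)_2 = -1.
v=31: a=31^0·(≡4), b=31^1·(≡25) mod 31; (4|31)=+1, (25|31)=+1; (−1)^{0·1·15}·(+1)^1·(+1)^0 = +1.
v=∞: -25194 < 0 and -4030 < 0  ⇒  (a,b)_∞ = -1.
v=13: a=13^1·(≡10), b=13^1·(≡2) mod 13; (10|13)=+1, (2|13)=-1; (−1)^{1·1·6}·(+1)^1·(-1)^1 = -1.
v=19: a=19^3·(≡9), b=19^0·(≡17) mod 19; (9|19)=+1, (17|19)=+1; (−1)^{3·0·9}·(+1)^0·(+1)^3 = +1.
v=3: a=3^-1·(≡2), b=3^0·(≡2) mod 3; (2|3)=-1, (2|3)=-1; (−1)^{-1·0·1}·(-1)^0·(-1)^-1 = -1.
v=29: a=29^2·(≡25), b=29^0·(≡1) mod 29; (25|29)=+1, (1|29)=+1; (−1)^{2·0·14}·(+1)^0·(+1)^2 = +1.
(-25194, -4030 / ℚ) ramifies at {2, 3, 13, ∞}: a division algebra.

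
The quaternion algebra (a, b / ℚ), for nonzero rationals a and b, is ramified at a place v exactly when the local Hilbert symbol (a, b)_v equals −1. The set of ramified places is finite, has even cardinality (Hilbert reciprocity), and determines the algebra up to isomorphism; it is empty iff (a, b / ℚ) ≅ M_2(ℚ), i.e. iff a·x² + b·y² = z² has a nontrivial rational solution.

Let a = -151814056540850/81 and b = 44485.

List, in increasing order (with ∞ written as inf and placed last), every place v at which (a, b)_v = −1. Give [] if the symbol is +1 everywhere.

[2, 7, 31, 41]

Mod squares: a ≡ -7106, b ≡ 44485. Check v ∈ {∞, 2, 3, 5, 7, 11, 17, 19, 23, 31, 41}.
v=5: a=5^2·(≡1), b=5^1·(≡2) mod 5; (1|5)=+1, (2|5)=-1; (−1)^{2·1·2}·(+1)^1·(-1)^2 = +1.
v=11: a=11^1·(≡4), b=11^0·(≡1) mod 11; (4|11)=+1, (1|11)=+1; (−1)^{1·0·5}·(+1)^0·(+1)^1 = +1.
v=3: a=3^-4·(≡1), b=3^0·(≡1) mod 3; (1|3)=+1, (1|3)=+1; (−1)^{-4·0·1}·(+1)^0·(+1)^-4 = +1.
v=19: a=19^1·(≡1), b=19^0·(≡6) mod 19; (1|19)=+1, (6|19)=+1; (−1)^{1·0·9}·(+1)^0·(+1)^1 = +1.
v=41: a=41^2·(≡11), b=41^1·(≡19) mod 41; (11|41)=-1, (19|41)=-1; (−1)^{2·1·20}·(-1)^1·(-1)^2 = -1.
v=∞: -7106 < 0 and 44485 > 0  ⇒  (a,b)_∞ = +1.
v=7: a=7^0·(≡6), b=7^1·(≡6) mod 7; (6|7)=-1, (6|7)=-1; (−1)^{0·1·3}·(-1)^1·(-1)^0 = -1.
v=31: a=31^2·(≡13), b=31^1·(≡9) mod 31; (13|31)=-1, (9|31)=+1; (−1)^{2·1·15}·(-1)^1·(+1)^2 = -1.
v=23: a=23^2·(≡6), b=23^0·(≡3) mod 23; (6|23)=+1, (3|23)=+1; (−1)^{2·0·11}·(+1)^0·(+1)^2 = +1.
v=2: v_2(a)=1, v_2(b)=0; units ≡ 7, 5 (mod 8); ε·ε+αω+βω = 1·0+1·1+0·0 ≡ 1  ⇒  (a,b)_2 = -1.
v=17: a=17^1·(≡11), b=17^0·(≡13) mod 17; (11|17)=-1, (13|17)=+1; (−1)^{1·0·8}·(-1)^0·(+1)^1 = +1.
(-7106, 44485 / ℚ) ramifies at {2, 7, 31, 41}: a division algebra.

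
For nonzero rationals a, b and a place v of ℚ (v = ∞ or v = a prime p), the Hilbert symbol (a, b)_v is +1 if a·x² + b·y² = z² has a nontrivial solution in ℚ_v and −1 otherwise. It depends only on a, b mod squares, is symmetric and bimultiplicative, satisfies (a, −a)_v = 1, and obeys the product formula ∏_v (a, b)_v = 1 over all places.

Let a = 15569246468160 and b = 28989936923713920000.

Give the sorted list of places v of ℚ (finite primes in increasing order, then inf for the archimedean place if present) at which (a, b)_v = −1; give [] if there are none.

[5, 7]

Mod squares: a ≡ 385, b ≡ 1463. Check v ∈ {∞, 2, 3, 5, 7, 11, 19}.
v=19: a=19^2·(≡5), b=19^3·(≡9) mod 19; (5|19)=+1, (9|19)=+1; (−1)^{2·3·9}·(+1)^3·(+1)^2 = +1.
v=∞: 385 > 0 and 1463 > 0  ⇒  (a,b)_∞ = +1.
v=2: v_2(a)=6, v_2(b)=10; units ≡ 1, 7 (mod 8); ε·ε+αω+βω = 0·1+6·0+10·0 ≡ 0  ⇒  (a,b)_2 = +1.
v=5: a=5^1·(≡2), b=5^4·(≡2) mod 5; (2|5)=-1, (2|5)=-1; (−1)^{1·4·2}·(-1)^4·(-1)^1 = -1.
v=7: a=7^5·(≡3), b=7^7·(≡5) mod 7; (3|7)=-1, (5|7)=-1; (−1)^{5·7·3}·(-1)^7·(-1)^5 = -1.
v=3: a=3^6·(≡1), b=3^6·(≡2) mod 3; (1|3)=+1, (2|3)=-1; (−1)^{6·6·1}·(+1)^6·(-1)^6 = +1.
v=11: a=11^1·(≡6), b=11^1·(≡4) mod 11; (6|11)=-1, (4|11)=+1; (−1)^{1·1·5}·(-1)^1·(+1)^1 = +1.
|Ram(385, 1463)| = 2, even; anisotropic at {5, 7}.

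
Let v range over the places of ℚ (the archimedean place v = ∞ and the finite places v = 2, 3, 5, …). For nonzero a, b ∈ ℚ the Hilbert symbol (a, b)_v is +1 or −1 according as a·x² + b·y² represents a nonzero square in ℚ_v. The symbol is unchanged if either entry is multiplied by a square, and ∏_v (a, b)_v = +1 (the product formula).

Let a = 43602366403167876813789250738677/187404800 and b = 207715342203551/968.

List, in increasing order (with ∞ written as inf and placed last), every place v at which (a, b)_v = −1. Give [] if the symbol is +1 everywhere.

[2, 7, 13, 23]

Mod squares: a ≡ 15834, b ≡ 5705518. Check v ∈ {∞, 2, 3, 5, 7, 11, 13, 23, 29, 47, 53}.
v=29: a=29^3·(≡22), b=29^1·(≡16) mod 29; (22|29)=+1, (16|29)=+1; (−1)^{3·1·14}·(+1)^1·(+1)^3 = +1.
v=3: a=3^7·(≡1), b=3^0·(≡1) mod 3; (1|3)=+1, (1|3)=+1; (−1)^{7·0·1}·(+1)^0·(+1)^7 = +1.
v=11: a=11^-4·(≡9), b=11^-2·(≡9) mod 11; (9|11)=+1, (9|11)=+1; (−1)^{-4·-2·5}·(+1)^-2·(+1)^-4 = +1.
v=53: a=53^4·(≡52), b=53^2·(≡40) mod 53; (52|53)=+1, (40|53)=+1; (−1)^{4·2·26}·(+1)^2·(+1)^4 = +1.
v=13: a=13^3·(≡4), b=13^1·(≡6) mod 13; (4|13)=+1, (6|13)=-1; (−1)^{3·1·6}·(+1)^1·(-1)^3 = -1.
v=23: a=23^2·(≡10), b=23^3·(≡19) mod 23; (10|23)=-1, (19|23)=-1; (−1)^{2·3·11}·(-1)^3·(-1)^2 = -1.
v=2: v_2(a)=-9, v_2(b)=-3; units ≡ 5, 7 (mod 8); ε·ε+αω+βω = 0·1+-9·0+-3·1 ≡ 1  ⇒  (a,b)_2 = -1.
v=47: a=47^2·(≡36), b=47^1·(≡33) mod 47; (36|47)=+1, (33|47)=-1; (−1)^{2·1·23}·(+1)^1·(-1)^2 = +1.
v=∞: 15834 > 0 and 5705518 > 0  ⇒  (a,b)_∞ = +1.
v=5: a=5^-2·(≡1), b=5^0·(≡2) mod 5; (1|5)=+1, (2|5)=-1; (−1)^{-2·0·2}·(+1)^0·(-1)^-2 = +1.
v=7: a=7^9·(≡2), b=7^3·(≡2) mod 7; (2|7)=+1, (2|7)=+1; (−1)^{9·3·3}·(+1)^3·(+1)^9 = -1.
(15834, 5705518 / ℚ) ramifies at {2, 7, 13, 23}: a division algebra.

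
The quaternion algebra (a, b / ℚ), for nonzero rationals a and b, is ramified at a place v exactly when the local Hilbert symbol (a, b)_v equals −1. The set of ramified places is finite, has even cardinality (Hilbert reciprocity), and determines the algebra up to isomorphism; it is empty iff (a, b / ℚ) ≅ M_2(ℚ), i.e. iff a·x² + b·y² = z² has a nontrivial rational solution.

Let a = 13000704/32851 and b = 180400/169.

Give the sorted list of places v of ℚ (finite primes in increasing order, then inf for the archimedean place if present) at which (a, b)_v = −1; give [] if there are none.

[2, 7, 11, 41]

Mod squares: a ≡ 546, b ≡ 451. Check v ∈ {∞, 2, 3, 5, 7, 11, 13, 19, 23, 41}.
v=∞: 546 > 0 and 451 > 0  ⇒  (a,b)_∞ = +1.
v=2: v_2(a)=13, v_2(b)=4; units ≡ 1, 3 (mod 8); ε·ε+αω+βω = 0·1+13·1+4·0 ≡ 1  ⇒  (a,b)_2 = -1.
v=11: a=11^0·(≡7), b=11^1·(≡8) mod 11; (7|11)=-1, (8|11)=-1; (−1)^{0·1·5}·(-1)^1·(-1)^0 = -1.
v=13: a=13^-1·(≡3), b=13^-2·(≡12) mod 13; (3|13)=+1, (12|13)=+1; (−1)^{-1·-2·6}·(+1)^-2·(+1)^-1 = +1.
v=23: a=23^2·(≡5), b=23^0·(≡10) mod 23; (5|23)=-1, (10|23)=-1; (−1)^{2·0·11}·(-1)^0·(-1)^2 = +1.
v=41: a=41^0·(≡26), b=41^1·(≡19) mod 41; (26|41)=-1, (19|41)=-1; (−1)^{0·1·20}·(-1)^1·(-1)^0 = -1.
v=5: a=5^0·(≡4), b=5^2·(≡4) mod 5; (4|5)=+1, (4|5)=+1; (−1)^{0·2·2}·(+1)^2·(+1)^0 = +1.
v=7: a=7^-1·(≡1), b=7^0·(≡3) mod 7; (1|7)=+1, (3|7)=-1; (−1)^{-1·0·3}·(+1)^0·(-1)^-1 = -1.
v=3: a=3^1·(≡2), b=3^0·(≡1) mod 3; (2|3)=-1, (1|3)=+1; (−1)^{1·0·1}·(-1)^0·(+1)^1 = +1.
v=19: a=19^-2·(≡2), b=19^0·(≡12) mod 19; (2|19)=-1, (12|19)=-1; (−1)^{-2·0·9}·(-1)^0·(-1)^-2 = +1.
|Ram(546, 451)| = 4, even; anisotropic at {2, 7, 11, 41}.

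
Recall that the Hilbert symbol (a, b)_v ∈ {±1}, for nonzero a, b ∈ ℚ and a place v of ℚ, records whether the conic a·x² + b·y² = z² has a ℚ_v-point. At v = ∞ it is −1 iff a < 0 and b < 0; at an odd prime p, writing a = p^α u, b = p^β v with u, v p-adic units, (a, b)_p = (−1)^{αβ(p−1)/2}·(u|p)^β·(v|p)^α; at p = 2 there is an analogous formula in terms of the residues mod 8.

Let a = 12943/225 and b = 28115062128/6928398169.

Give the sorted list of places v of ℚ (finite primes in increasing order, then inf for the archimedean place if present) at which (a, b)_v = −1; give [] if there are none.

Mod squares: a ≡ 7, b ≡ 703. Check v ∈ {∞, 2, 3, 5, 7, 11, 17, 19, 23, 31, 37, 43, 47}.
v=2: v_2(a)=0, v_2(b)=4; units ≡ 7, 7 (mod 8); ε·ε+αω+βω = 1·1+0·0+4·0 ≡ 1  ⇒  (a,b)_2 = -1.
v=11: a=11^0·(≡8), b=11^-2·(≡10) mod 11; (8|11)=-1, (10|11)=-1; (−1)^{0·-2·5}·(-1)^-2·(-1)^0 = +1.
v=17: a=17^0·(≡10), b=17^2·(≡3) mod 17; (10|17)=-1, (3|17)=-1; (−1)^{0·2·8}·(-1)^2·(-1)^0 = +1.
v=31: a=31^0·(≡2), b=31^2·(≡27) mod 31; (2|31)=+1, (27|31)=-1; (−1)^{0·2·15}·(+1)^2·(-1)^0 = +1.
v=3: a=3^-2·(≡1), b=3^2·(≡1) mod 3; (1|3)=+1, (1|3)=+1; (−1)^{-2·2·1}·(+1)^2·(+1)^-2 = +1.
v=23: a=23^0·(≡15), b=23^-2·(≡2) mod 23; (15|23)=-1, (2|23)=+1; (−1)^{0·-2·11}·(-1)^-2·(+1)^0 = +1.
v=47: a=47^0·(≡17), b=47^-2·(≡13) mod 47; (17|47)=+1, (13|47)=-1; (−1)^{0·-2·23}·(+1)^-2·(-1)^0 = +1.
v=37: a=37^0·(≡10), b=37^1·(≡24) mod 37; (10|37)=+1, (24|37)=-1; (−1)^{0·1·18}·(+1)^1·(-1)^0 = +1.
v=5: a=5^-2·(≡2), b=5^0·(≡2) mod 5; (2|5)=-1, (2|5)=-1; (−1)^{-2·0·2}·(-1)^0·(-1)^-2 = +1.
v=7: a=7^1·(≡1), b=7^-2·(≡5) mod 7; (1|7)=+1, (5|7)=-1; (−1)^{1·-2·3}·(+1)^-2·(-1)^1 = -1.
v=43: a=43^2·(≡5), b=43^0·(≡10) mod 43; (5|43)=-1, (10|43)=+1; (−1)^{2·0·21}·(-1)^0·(+1)^2 = +1.
v=19: a=19^0·(≡5), b=19^1·(≡12) mod 19; (5|19)=+1, (12|19)=-1; (−1)^{0·1·9}·(+1)^1·(-1)^0 = +1.
v=∞: 7 > 0 and 703 > 0  ⇒  (a,b)_∞ = +1.
|Ram(7, 703)| = 2, even; anisotropic at {2, 7}.

[2, 7]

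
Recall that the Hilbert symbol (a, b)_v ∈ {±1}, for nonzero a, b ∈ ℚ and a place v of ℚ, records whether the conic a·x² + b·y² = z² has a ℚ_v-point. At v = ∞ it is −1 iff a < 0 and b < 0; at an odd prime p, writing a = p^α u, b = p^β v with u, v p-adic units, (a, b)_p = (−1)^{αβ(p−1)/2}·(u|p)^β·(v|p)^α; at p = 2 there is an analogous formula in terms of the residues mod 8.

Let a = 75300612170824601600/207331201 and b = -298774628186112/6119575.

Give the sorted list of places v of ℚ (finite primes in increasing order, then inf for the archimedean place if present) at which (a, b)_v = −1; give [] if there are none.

[2, 3]

(a, b) ≡ (29, -546) mod (ℚ^×)²; places V = {2, 3, 5, 7, 11, 13, 17, 19, 29, 37, ∞}.
(a,b)_∞: sgn(29)=+, sgn(-546)=−, so +1.
(a,b)_17: α=-2, u≡14; β=-2, v≡2 (mod 17); (14|17)=-1, (2|17)=+1; sign (−1)^0·-1^-2·+1^-2 = +1.
(a,b)_7: α=-2, u≡4; β=-1, v≡3 (mod 7); (4|7)=+1, (3|7)=-1; sign (−1)^0·+1^-1·-1^-2 = +1.
(a,b)_13: α=2, u≡10; β=1, v≡4 (mod 13); (10|13)=+1, (4|13)=+1; sign (−1)^0·+1^1·+1^2 = +1.
(a,b)_5: α=2, u≡4; β=-2, v≡1 (mod 5); (4|5)=+1, (1|5)=+1; sign (−1)^0·+1^-2·+1^2 = +1.
(a,b)_11: α=-4, u≡7; β=-2, v≡4 (mod 11); (7|11)=-1, (4|11)=+1; sign (−1)^0·-1^-2·+1^-4 = +1.
(a,b)_3: α=0, u≡2; β=3, v≡1 (mod 3); (2|3)=-1, (1|3)=+1; sign (−1)^0·-1^3·+1^0 = -1.
(a,b)_29: α=3, u≡20; β=2, v≡13 (mod 29); (20|29)=+1, (13|29)=+1; sign (−1)^0·+1^2·+1^3 = +1.
(a,b)_37: α=2, u≡15; β=2, v≡27 (mod 37); (15|37)=-1, (27|37)=+1; sign (−1)^0·-1^2·+1^2 = +1.
(a,b)_19: α=4, u≡14; β=2, v≡5 (mod 19); (14|19)=-1, (5|19)=+1; sign (−1)^0·-1^2·+1^4 = +1.
(a,b)_2: α=12, β=11; u≡5, v≡7 (mod 8); ε(u)ε(v)=0·1, αω(v)=12·0, βω(u)=11·1; sum ≡ 1  ⇒  -1.
(29, -546 / ℚ) ramifies at {2, 3}: a division algebra.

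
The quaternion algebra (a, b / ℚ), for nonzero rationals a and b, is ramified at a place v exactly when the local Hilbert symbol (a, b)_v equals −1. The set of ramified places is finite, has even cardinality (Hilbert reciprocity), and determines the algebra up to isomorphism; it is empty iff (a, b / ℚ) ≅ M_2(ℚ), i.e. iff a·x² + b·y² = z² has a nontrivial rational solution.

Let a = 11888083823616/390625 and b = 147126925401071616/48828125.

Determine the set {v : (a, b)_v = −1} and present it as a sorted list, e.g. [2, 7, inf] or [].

[2, 11, 13, 17]

Mod squares: a ≡ 11, b ≡ 170170. Check v ∈ {∞, 2, 3, 5, 7, 11, 13, 17}.
v=5: a=5^-8·(≡1), b=5^-11·(≡1) mod 5; (1|5)=+1, (1|5)=+1; (−1)^{-8·-11·2}·(+1)^-11·(+1)^-8 = +1.
v=11: a=11^1·(≡4), b=11^1·(≡1) mod 11; (4|11)=+1, (1|11)=+1; (−1)^{1·1·5}·(+1)^1·(+1)^1 = -1.
v=∞: 11 > 0 and 170170 > 0  ⇒  (a,b)_∞ = +1.
v=2: v_2(a)=10, v_2(b)=13; units ≡ 3, 5 (mod 8); ε·ε+αω+βω = 1·0+10·1+13·1 ≡ 1  ⇒  (a,b)_2 = -1.
v=17: a=17^2·(≡3), b=17^3·(≡7) mod 17; (3|17)=-1, (7|17)=-1; (−1)^{2·3·8}·(-1)^3·(-1)^2 = -1.
v=3: a=3^2·(≡2), b=3^2·(≡1) mod 3; (2|3)=-1, (1|3)=+1; (−1)^{2·2·1}·(-1)^2·(+1)^2 = +1.
v=7: a=7^4·(≡1), b=7^5·(≡3) mod 7; (1|7)=+1, (3|7)=-1; (−1)^{4·5·3}·(+1)^5·(-1)^4 = +1.
v=13: a=13^2·(≡2), b=13^3·(≡4) mod 13; (2|13)=-1, (4|13)=+1; (−1)^{2·3·6}·(-1)^3·(+1)^2 = -1.
(11, 170170 / ℚ) ramifies at {2, 11, 13, 17}: a division algebra.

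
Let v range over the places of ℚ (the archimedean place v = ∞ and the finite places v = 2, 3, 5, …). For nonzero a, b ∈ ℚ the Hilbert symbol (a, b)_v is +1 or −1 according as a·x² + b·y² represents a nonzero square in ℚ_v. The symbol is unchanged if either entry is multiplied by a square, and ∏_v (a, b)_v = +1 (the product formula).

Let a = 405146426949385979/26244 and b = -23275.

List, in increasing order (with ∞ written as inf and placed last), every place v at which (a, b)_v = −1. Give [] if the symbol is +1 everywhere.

(a, b) ≡ (4992611, -19) mod (ℚ^×)²; places V = {2, 3, 5, 7, 11, 13, 17, 19, 29, 41, 47, ∞}.
(a,b)_3: α=-8, u≡2; β=0, v≡2 (mod 3); (2|3)=-1, (2|3)=-1; sign (−1)^0·-1^0·-1^-8 = +1.
(a,b)_7: α=0, u≡4; β=2, v≡1 (mod 7); (4|7)=+1, (1|7)=+1; sign (−1)^0·+1^2·+1^0 = +1.
(a,b)_29: α=3, u≡26; β=0, v≡12 (mod 29); (26|29)=-1, (12|29)=-1; sign (−1)^0·-1^0·-1^3 = -1.
(a,b)_17: α=1, u≡9; β=0, v≡15 (mod 17); (9|17)=+1, (15|17)=+1; sign (−1)^0·+1^0·+1^1 = +1.
(a,b)_13: α=1, u≡3; β=0, v≡8 (mod 13); (3|13)=+1, (8|13)=-1; sign (−1)^0·+1^0·-1^1 = -1.
(a,b)_11: α=2, u≡8; β=0, v≡1 (mod 11); (8|11)=-1, (1|11)=+1; sign (−1)^0·-1^0·+1^2 = +1.
(a,b)_41: α=1, u≡31; β=0, v≡13 (mod 41); (31|41)=+1, (13|41)=-1; sign (−1)^0·+1^0·-1^1 = -1.
(a,b)_5: α=0, u≡1; β=2, v≡4 (mod 5); (1|5)=+1, (4|5)=+1; sign (−1)^0·+1^2·+1^0 = +1.
(a,b)_∞: sgn(4992611)=+, sgn(-19)=−, so +1.
(a,b)_2: α=-2, β=0; u≡3, v≡5 (mod 8); ε(u)ε(v)=1·0, αω(v)=-2·1, βω(u)=0·1; sum ≡ 0  ⇒  +1.
(a,b)_47: α=2, u≡8; β=0, v≡37 (mod 47); (8|47)=+1, (37|47)=+1; sign (−1)^0·+1^0·+1^2 = +1.
(a,b)_19: α=3, u≡3; β=1, v≡10 (mod 19); (3|19)=-1, (10|19)=-1; sign (−1)^1·-1^1·-1^3 = -1.
|Ram(4992611, -19)| = 4, even; anisotropic at {13, 19, 29, 41}.

[13, 19, 29, 41]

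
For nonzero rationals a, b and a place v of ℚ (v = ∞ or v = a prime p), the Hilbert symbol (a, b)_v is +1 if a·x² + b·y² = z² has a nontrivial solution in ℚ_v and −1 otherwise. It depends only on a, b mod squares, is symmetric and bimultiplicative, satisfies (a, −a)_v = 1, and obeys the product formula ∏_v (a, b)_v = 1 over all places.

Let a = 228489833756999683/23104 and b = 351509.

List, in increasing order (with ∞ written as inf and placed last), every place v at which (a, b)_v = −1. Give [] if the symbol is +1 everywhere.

[17, 23]

(a, b) ≡ (15283, 351509) mod (ℚ^×)²; places V = {2, 11, 17, 19, 23, 29, 31, ∞}.
(a,b)_11: α=2, u≡5; β=0, v≡4 (mod 11); (5|11)=+1, (4|11)=+1; sign (−1)^0·+1^0·+1^2 = +1.
(a,b)_17: α=3, u≡2; β=1, v≡5 (mod 17); (2|17)=+1, (5|17)=-1; sign (−1)^0·+1^1·-1^3 = -1.
(a,b)_23: α=2, u≡10; β=1, v≡11 (mod 23); (10|23)=-1, (11|23)=-1; sign (−1)^0·-1^1·-1^2 = -1.
(a,b)_29: α=3, u≡23; β=1, v≡28 (mod 29); (23|29)=+1, (28|29)=+1; sign (−1)^0·+1^1·+1^3 = +1.
(a,b)_31: α=3, u≡18; β=1, v≡24 (mod 31); (18|31)=+1, (24|31)=-1; sign (−1)^1·+1^1·-1^3 = +1.
(a,b)_∞: sgn(15283)=+, sgn(351509)=+, so +1.
(a,b)_2: α=-6, β=0; u≡3, v≡5 (mod 8); ε(u)ε(v)=1·0, αω(v)=-6·1, βω(u)=0·1; sum ≡ 0  ⇒  +1.
(a,b)_19: α=-2, u≡16; β=0, v≡9 (mod 19); (16|19)=+1, (9|19)=+1; sign (−1)^0·+1^0·+1^-2 = +1.
|Ram(15283, 351509)| = 2, even; anisotropic at {17, 23}.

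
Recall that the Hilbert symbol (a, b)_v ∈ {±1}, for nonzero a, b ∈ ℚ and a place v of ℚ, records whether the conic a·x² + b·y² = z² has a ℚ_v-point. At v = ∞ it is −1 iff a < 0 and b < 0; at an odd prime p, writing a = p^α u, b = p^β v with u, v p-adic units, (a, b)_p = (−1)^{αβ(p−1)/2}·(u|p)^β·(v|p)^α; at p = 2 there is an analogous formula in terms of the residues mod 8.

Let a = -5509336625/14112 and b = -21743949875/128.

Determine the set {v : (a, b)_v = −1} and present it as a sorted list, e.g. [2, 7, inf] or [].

[2, 5, 23, inf]

Mod squares: a ≡ -4930, b ≡ -3910. Check v ∈ {∞, 2, 3, 5, 7, 13, 17, 23, 29}.
v=5: a=5^3·(≡1), b=5^3·(≡2) mod 5; (1|5)=+1, (2|5)=-1; (−1)^{3·3·2}·(+1)^3·(-1)^3 = -1.
v=3: a=3^-2·(≡2), b=3^0·(≡2) mod 3; (2|3)=-1, (2|3)=-1; (−1)^{-2·0·1}·(-1)^0·(-1)^-2 = +1.
v=23: a=23^2·(≡11), b=23^3·(≡14) mod 23; (11|23)=-1, (14|23)=-1; (−1)^{2·3·11}·(-1)^3·(-1)^2 = -1.
v=29: a=29^1·(≡22), b=29^2·(≡28) mod 29; (22|29)=+1, (28|29)=+1; (−1)^{1·2·14}·(+1)^2·(+1)^1 = +1.
v=∞: -4930 < 0 and -3910 < 0  ⇒  (a,b)_∞ = -1.
v=17: a=17^1·(≡4), b=17^1·(≡4) mod 17; (4|17)=+1, (4|17)=+1; (−1)^{1·1·8}·(+1)^1·(+1)^1 = +1.
v=2: v_2(a)=-5, v_2(b)=-7; units ≡ 7, 5 (mod 8); ε·ε+αω+βω = 1·0+-5·1+-7·0 ≡ 1  ⇒  (a,b)_2 = -1.
v=13: a=13^2·(≡1), b=13^0·(≡12) mod 13; (1|13)=+1, (12|13)=+1; (−1)^{2·0·6}·(+1)^0·(+1)^2 = +1.
v=7: a=7^-2·(≡5), b=7^0·(≡5) mod 7; (5|7)=-1, (5|7)=-1; (−1)^{-2·0·3}·(-1)^0·(-1)^-2 = +1.
|Ram(-4930, -3910)| = 4, even; anisotropic at {2, 5, 23, ∞}.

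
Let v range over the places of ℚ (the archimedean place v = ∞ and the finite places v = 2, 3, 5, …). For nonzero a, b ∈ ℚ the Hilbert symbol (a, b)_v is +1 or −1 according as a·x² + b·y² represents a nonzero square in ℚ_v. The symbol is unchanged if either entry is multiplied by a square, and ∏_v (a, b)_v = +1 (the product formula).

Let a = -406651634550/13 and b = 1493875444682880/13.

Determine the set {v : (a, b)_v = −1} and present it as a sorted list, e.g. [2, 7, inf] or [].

(a, b) ≡ (-31694, 45480890) mod (ℚ^×)²; places V = {2, 3, 5, 7, 13, 23, 41, 53, ∞}.
(a,b)_5: α=2, u≡1; β=1, v≡2 (mod 5); (1|5)=+1, (2|5)=-1; sign (−1)^0·+1^1·-1^2 = +1.
(a,b)_7: α=2, u≡4; β=3, v≡5 (mod 7); (4|7)=+1, (5|7)=-1; sign (−1)^0·+1^3·-1^2 = +1.
(a,b)_53: α=1, u≡17; β=1, v≡4 (mod 53); (17|53)=+1, (4|53)=+1; sign (−1)^0·+1^1·+1^1 = +1.
(a,b)_13: α=-1, u≡8; β=-1, v≡12 (mod 13); (8|13)=-1, (12|13)=+1; sign (−1)^0·-1^-1·+1^-1 = -1.
(a,b)_3: α=4, u≡1; β=4, v≡2 (mod 3); (1|3)=+1, (2|3)=-1; sign (−1)^0·+1^4·-1^4 = +1.
(a,b)_∞: sgn(-31694)=−, sgn(45480890)=+, so +1.
(a,b)_41: α=2, u≡40; β=3, v≡24 (mod 41); (40|41)=+1, (24|41)=-1; sign (−1)^0·+1^3·-1^2 = +1.
(a,b)_2: α=1, β=7; u≡1, v≡5 (mod 8); ε(u)ε(v)=0·0, αω(v)=1·1, βω(u)=7·0; sum ≡ 1  ⇒  -1.
(a,b)_23: α=1, u≡13; β=1, v≡5 (mod 23); (13|23)=+1, (5|23)=-1; sign (−1)^1·+1^1·-1^1 = +1.
(-31694, 45480890 / ℚ) ramifies at {2, 13}: a division algebra.

[2, 13]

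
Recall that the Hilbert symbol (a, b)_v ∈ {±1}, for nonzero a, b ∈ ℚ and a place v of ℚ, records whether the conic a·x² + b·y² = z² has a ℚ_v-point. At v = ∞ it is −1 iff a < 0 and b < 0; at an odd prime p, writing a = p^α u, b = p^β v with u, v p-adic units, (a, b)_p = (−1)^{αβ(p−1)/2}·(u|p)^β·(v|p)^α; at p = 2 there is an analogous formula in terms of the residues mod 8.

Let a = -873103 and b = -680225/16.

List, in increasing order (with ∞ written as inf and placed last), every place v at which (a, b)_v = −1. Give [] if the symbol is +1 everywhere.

(a, b) ≡ (-873103, -161) mod (ℚ^×)²; places V = {2, 5, 7, 11, 13, 17, 23, 29, ∞}.
(a,b)_2: α=0, β=-4; u≡1, v≡7 (mod 8); ε(u)ε(v)=0·1, αω(v)=0·0, βω(u)=-4·0; sum ≡ 0  ⇒  +1.
(a,b)_23: α=1, u≡12; β=1, v≡16 (mod 23); (12|23)=+1, (16|23)=+1; sign (−1)^1·+1^1·+1^1 = -1.
(a,b)_5: α=0, u≡2; β=2, v≡1 (mod 5); (2|5)=-1, (1|5)=+1; sign (−1)^0·-1^2·+1^0 = +1.
(a,b)_∞: sgn(-873103)=−, sgn(-161)=−, so -1.
(a,b)_7: α=1, u≡4; β=1, v≡3 (mod 7); (4|7)=+1, (3|7)=-1; sign (−1)^1·+1^1·-1^1 = +1.
(a,b)_29: α=1, u≡24; β=0, v≡9 (mod 29); (24|29)=+1, (9|29)=+1; sign (−1)^0·+1^0·+1^1 = +1.
(a,b)_17: α=1, u≡15; β=0, v≡4 (mod 17); (15|17)=+1, (4|17)=+1; sign (−1)^0·+1^0·+1^1 = +1.
(a,b)_13: α=0, u≡3; β=2, v≡6 (mod 13); (3|13)=+1, (6|13)=-1; sign (−1)^0·+1^2·-1^0 = +1.
(a,b)_11: α=1, u≡3; β=0, v≡3 (mod 11); (3|11)=+1, (3|11)=+1; sign (−1)^0·+1^0·+1^1 = +1.
Ram(-873103, -161) = {23, ∞}; no ℚ_23-point on the conic.

[23, inf]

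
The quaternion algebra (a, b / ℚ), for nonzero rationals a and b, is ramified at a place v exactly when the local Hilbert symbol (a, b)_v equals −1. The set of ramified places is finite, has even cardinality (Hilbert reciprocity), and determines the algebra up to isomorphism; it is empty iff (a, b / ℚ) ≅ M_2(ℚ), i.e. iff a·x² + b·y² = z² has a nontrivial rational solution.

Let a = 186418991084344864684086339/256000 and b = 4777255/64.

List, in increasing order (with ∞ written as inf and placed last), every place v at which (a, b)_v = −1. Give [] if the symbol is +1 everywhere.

[2, 5, 23, 29, 31, 37]

Mod squares: a ≡ 113390, b ≡ 97495. Check v ∈ {∞, 2, 3, 5, 7, 13, 17, 23, 29, 31, 37}.
v=7: a=7^4·(≡2), b=7^2·(≡6) mod 7; (2|7)=+1, (6|7)=-1; (−1)^{4·2·3}·(+1)^2·(-1)^4 = +1.
v=3: a=3^4·(≡2), b=3^0·(≡1) mod 3; (2|3)=-1, (1|3)=+1; (−1)^{4·0·1}·(-1)^0·(+1)^4 = +1.
v=2: v_2(a)=-11, v_2(b)=-6; units ≡ 7, 7 (mod 8); ε·ε+αω+βω = 1·1+-11·0+-6·0 ≡ 1  ⇒  (a,b)_2 = -1.
v=5: a=5^-3·(≡3), b=5^1·(≡4) mod 5; (3|5)=-1, (4|5)=+1; (−1)^{-3·1·2}·(-1)^1·(+1)^-3 = -1.
v=31: a=31^4·(≡3), b=31^1·(≡2) mod 31; (3|31)=-1, (2|31)=+1; (−1)^{4·1·15}·(-1)^1·(+1)^4 = -1.
v=29: a=29^1·(≡28), b=29^0·(≡19) mod 29; (28|29)=+1, (19|29)=-1; (−1)^{1·0·14}·(+1)^0·(-1)^1 = -1.
v=13: a=13^2·(≡10), b=13^0·(≡11) mod 13; (10|13)=+1, (11|13)=-1; (−1)^{2·0·6}·(+1)^0·(-1)^2 = +1.
v=23: a=23^1·(≡4), b=23^0·(≡15) mod 23; (4|23)=+1, (15|23)=-1; (−1)^{1·0·11}·(+1)^0·(-1)^1 = -1.
v=∞: 113390 > 0 and 97495 > 0  ⇒  (a,b)_∞ = +1.
v=37: a=37^4·(≡23), b=37^1·(≡20) mod 37; (23|37)=-1, (20|37)=-1; (−1)^{4·1·18}·(-1)^1·(-1)^4 = -1.
v=17: a=17^3·(≡10), b=17^1·(≡3) mod 17; (10|17)=-1, (3|17)=-1; (−1)^{3·1·8}·(-1)^1·(-1)^3 = +1.
(113390, 97495 / ℚ) ramifies at {2, 5, 23, 29, 31, 37}: a division algebra.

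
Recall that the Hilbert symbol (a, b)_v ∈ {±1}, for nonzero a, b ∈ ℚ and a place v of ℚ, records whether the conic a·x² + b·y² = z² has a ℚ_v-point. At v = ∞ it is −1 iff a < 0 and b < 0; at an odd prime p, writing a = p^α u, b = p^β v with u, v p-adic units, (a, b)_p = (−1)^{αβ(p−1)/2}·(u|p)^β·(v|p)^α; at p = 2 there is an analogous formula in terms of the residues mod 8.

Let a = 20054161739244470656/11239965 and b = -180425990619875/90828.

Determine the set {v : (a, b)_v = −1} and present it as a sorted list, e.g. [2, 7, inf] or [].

[2, 3, 7, 17]

Mod squares: a ≡ 510510, b ≡ -36465. Check v ∈ {∞, 2, 3, 5, 7, 11, 13, 17, 29, 59}.
v=11: a=11^-1·(≡9), b=11^1·(≡6) mod 11; (9|11)=+1, (6|11)=-1; (−1)^{-1·1·5}·(+1)^1·(-1)^-1 = +1.
v=29: a=29^-2·(≡6), b=29^-2·(≡18) mod 29; (6|29)=+1, (18|29)=-1; (−1)^{-2·-2·14}·(+1)^-2·(-1)^-2 = +1.
v=2: v_2(a)=7, v_2(b)=-2; units ≡ 7, 7 (mod 8); ε·ε+αω+βω = 1·1+7·0+-2·0 ≡ 1  ⇒  (a,b)_2 = -1.
v=7: a=7^5·(≡4), b=7^2·(≡5) mod 7; (4|7)=+1, (5|7)=-1; (−1)^{5·2·3}·(+1)^2·(-1)^5 = -1.
v=13: a=13^1·(≡4), b=13^1·(≡4) mod 13; (4|13)=+1, (4|13)=+1; (−1)^{1·1·6}·(+1)^1·(+1)^1 = +1.
v=17: a=17^1·(≡2), b=17^1·(≡11) mod 17; (2|17)=+1, (11|17)=-1; (−1)^{1·1·8}·(+1)^1·(-1)^1 = -1.
v=59: a=59^6·(≡14), b=59^4·(≡18) mod 59; (14|59)=-1, (18|59)=-1; (−1)^{6·4·29}·(-1)^4·(-1)^6 = +1.
v=3: a=3^-5·(≡1), b=3^-3·(≡1) mod 3; (1|3)=+1, (1|3)=+1; (−1)^{-5·-3·1}·(+1)^-3·(+1)^-5 = -1.
v=∞: 510510 > 0 and -36465 < 0  ⇒  (a,b)_∞ = +1.
v=5: a=5^-1·(≡2), b=5^3·(≡2) mod 5; (2|5)=-1, (2|5)=-1; (−1)^{-1·3·2}·(-1)^3·(-1)^-1 = +1.
(510510, -36465 / ℚ) ramifies at {2, 3, 7, 17}: a division algebra.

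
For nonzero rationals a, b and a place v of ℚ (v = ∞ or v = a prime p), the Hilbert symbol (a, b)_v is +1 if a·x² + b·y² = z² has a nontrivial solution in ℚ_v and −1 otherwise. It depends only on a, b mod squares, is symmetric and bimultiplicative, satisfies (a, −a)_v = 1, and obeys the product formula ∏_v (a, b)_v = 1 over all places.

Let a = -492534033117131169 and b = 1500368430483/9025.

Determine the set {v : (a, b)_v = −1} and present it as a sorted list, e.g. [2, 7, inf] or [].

[2, 17, 23, 41, 43, 53]

Mod squares: a ≡ -41, b ≡ 109603947. Check v ∈ {∞, 2, 3, 5, 13, 17, 19, 23, 41, 43, 53}.
v=5: a=5^0·(≡1), b=5^-2·(≡3) mod 5; (1|5)=+1, (3|5)=-1; (−1)^{0·-2·2}·(+1)^-2·(-1)^0 = +1.
v=43: a=43^2·(≡3), b=43^1·(≡32) mod 43; (3|43)=-1, (32|43)=-1; (−1)^{2·1·21}·(-1)^1·(-1)^2 = -1.
v=∞: -41 < 0 and 109603947 > 0  ⇒  (a,b)_∞ = +1.
v=23: a=23^2·(≡11), b=23^1·(≡11) mod 23; (11|23)=-1, (11|23)=-1; (−1)^{2·1·11}·(-1)^1·(-1)^2 = -1.
v=3: a=3^2·(≡1), b=3^5·(≡1) mod 3; (1|3)=+1, (1|3)=+1; (−1)^{2·5·1}·(+1)^5·(+1)^2 = +1.
v=17: a=17^2·(≡14), b=17^1·(≡3) mod 17; (14|17)=-1, (3|17)=-1; (−1)^{2·1·8}·(-1)^1·(-1)^2 = -1.
v=19: a=19^0·(≡9), b=19^-2·(≡13) mod 19; (9|19)=+1, (13|19)=-1; (−1)^{0·-2·9}·(+1)^-2·(-1)^0 = +1.
v=41: a=41^3·(≡21), b=41^1·(≡15) mod 41; (21|41)=+1, (15|41)=-1; (−1)^{3·1·20}·(+1)^1·(-1)^3 = -1.
v=13: a=13^0·(≡5), b=13^2·(≡11) mod 13; (5|13)=-1, (11|13)=-1; (−1)^{0·2·6}·(-1)^2·(-1)^0 = +1.
v=53: a=53^2·(≡26), b=53^1·(≡45) mod 53; (26|53)=-1, (45|53)=-1; (−1)^{2·1·26}·(-1)^1·(-1)^2 = -1.
v=2: v_2(a)=0, v_2(b)=0; units ≡ 7, 3 (mod 8); ε·ε+αω+βω = 1·1+0·1+0·0 ≡ 1  ⇒  (a,b)_2 = -1.
(-41, 109603947 / ℚ) ramifies at {2, 17, 23, 41, 43, 53}: a division algebra.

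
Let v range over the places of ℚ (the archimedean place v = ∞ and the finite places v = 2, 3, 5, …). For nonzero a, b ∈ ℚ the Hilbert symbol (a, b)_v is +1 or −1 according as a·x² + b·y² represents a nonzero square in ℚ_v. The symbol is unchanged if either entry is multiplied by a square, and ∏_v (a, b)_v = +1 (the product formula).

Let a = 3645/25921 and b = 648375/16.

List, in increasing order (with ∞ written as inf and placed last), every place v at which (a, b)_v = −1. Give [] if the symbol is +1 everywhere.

[3, 5, 7, 13]

Mod squares: a ≡ 5, b ≡ 25935. Check v ∈ {∞, 2, 3, 5, 7, 13, 19, 23}.
v=5: a=5^1·(≡4), b=5^3·(≡2) mod 5; (4|5)=+1, (2|5)=-1; (−1)^{1·3·2}·(+1)^3·(-1)^1 = -1.
v=2: v_2(a)=0, v_2(b)=-4; units ≡ 5, 7 (mod 8); ε·ε+αω+βω = 0·1+0·0+-4·1 ≡ 0  ⇒  (a,b)_2 = +1.
v=∞: 5 > 0 and 25935 > 0  ⇒  (a,b)_∞ = +1.
v=23: a=23^-2·(≡19), b=23^0·(≡19) mod 23; (19|23)=-1, (19|23)=-1; (−1)^{-2·0·11}·(-1)^0·(-1)^-2 = +1.
v=7: a=7^-2·(≡3), b=7^1·(≡4) mod 7; (3|7)=-1, (4|7)=+1; (−1)^{-2·1·3}·(-1)^1·(+1)^-2 = -1.
v=19: a=19^0·(≡7), b=19^1·(≡6) mod 19; (7|19)=+1, (6|19)=+1; (−1)^{0·1·9}·(+1)^1·(+1)^0 = +1.
v=13: a=13^0·(≡8), b=13^1·(≡11) mod 13; (8|13)=-1, (11|13)=-1; (−1)^{0·1·6}·(-1)^1·(-1)^0 = -1.
v=3: a=3^6·(≡2), b=3^1·(≡2) mod 3; (2|3)=-1, (2|3)=-1; (−1)^{6·1·1}·(-1)^1·(-1)^6 = -1.
(5, 25935 / ℚ) ramifies at {3, 5, 7, 13}: a division algebra.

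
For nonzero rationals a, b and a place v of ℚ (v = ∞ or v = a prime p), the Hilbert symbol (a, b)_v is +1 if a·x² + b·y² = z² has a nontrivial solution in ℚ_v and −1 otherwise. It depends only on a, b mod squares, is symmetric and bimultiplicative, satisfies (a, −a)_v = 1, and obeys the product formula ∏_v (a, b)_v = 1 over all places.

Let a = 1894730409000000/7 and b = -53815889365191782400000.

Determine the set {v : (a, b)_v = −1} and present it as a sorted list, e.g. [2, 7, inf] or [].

[5, 7, 11, 13]

(a, b) ≡ (23023, -7590) mod (ℚ^×)²; places V = {2, 3, 5, 7, 11, 13, 23, ∞}.
(a,b)_11: α=3, u≡1; β=5, v≡1 (mod 11); (1|11)=+1, (1|11)=+1; sign (−1)^1·+1^5·+1^3 = -1.
(a,b)_3: α=2, u≡1; β=1, v≡2 (mod 3); (1|3)=+1, (2|3)=-1; sign (−1)^0·+1^1·-1^2 = +1.
(a,b)_13: α=1, u≡1; β=2, v≡7 (mod 13); (1|13)=+1, (7|13)=-1; sign (−1)^0·+1^2·-1^1 = -1.
(a,b)_23: α=3, u≡8; β=5, v≡10 (mod 23); (8|23)=+1, (10|23)=-1; sign (−1)^1·+1^5·-1^3 = +1.
(a,b)_2: α=6, β=15; u≡7, v≡5 (mod 8); ε(u)ε(v)=1·0, αω(v)=6·1, βω(u)=15·0; sum ≡ 0  ⇒  +1.
(a,b)_5: α=6, u≡3; β=5, v≡2 (mod 5); (3|5)=-1, (2|5)=-1; sign (−1)^0·-1^5·-1^6 = -1.
(a,b)_7: α=-1, u≡5; β=0, v≡5 (mod 7); (5|7)=-1, (5|7)=-1; sign (−1)^0·-1^0·-1^-1 = -1.
(a,b)_∞: sgn(23023)=+, sgn(-7590)=−, so +1.
Ram(23023, -7590) = {5, 7, 11, 13}; no ℚ_5-point on the conic.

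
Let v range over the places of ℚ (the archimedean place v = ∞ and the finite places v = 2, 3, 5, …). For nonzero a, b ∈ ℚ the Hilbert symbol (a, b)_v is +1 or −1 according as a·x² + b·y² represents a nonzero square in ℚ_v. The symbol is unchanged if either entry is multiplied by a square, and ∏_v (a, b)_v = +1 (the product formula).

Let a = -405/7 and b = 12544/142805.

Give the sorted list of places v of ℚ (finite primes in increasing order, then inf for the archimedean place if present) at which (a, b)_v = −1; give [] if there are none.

(a, b) ≡ (-35, 5) mod (ℚ^×)²; places V = {2, 3, 5, 7, 13, ∞}.
(a,b)_13: α=0, u≡9; β=-4, v≡5 (mod 13); (9|13)=+1, (5|13)=-1; sign (−1)^0·+1^-4·-1^0 = +1.
(a,b)_3: α=4, u≡1; β=0, v≡2 (mod 3); (1|3)=+1, (2|3)=-1; sign (−1)^0·+1^0·-1^4 = +1.
(a,b)_7: α=-1, u≡1; β=2, v≡5 (mod 7); (1|7)=+1, (5|7)=-1; sign (−1)^0·+1^2·-1^-1 = -1.
(a,b)_2: α=0, β=8; u≡5, v≡5 (mod 8); ε(u)ε(v)=0·0, αω(v)=0·1, βω(u)=8·1; sum ≡ 0  ⇒  +1.
(a,b)_5: α=1, u≡2; β=-1, v≡4 (mod 5); (2|5)=-1, (4|5)=+1; sign (−1)^0·-1^-1·+1^1 = -1.
(a,b)_∞: sgn(-35)=−, sgn(5)=+, so +1.
Ram(-35, 5) = {5, 7}; no ℚ_5-point on the conic.

[5, 7]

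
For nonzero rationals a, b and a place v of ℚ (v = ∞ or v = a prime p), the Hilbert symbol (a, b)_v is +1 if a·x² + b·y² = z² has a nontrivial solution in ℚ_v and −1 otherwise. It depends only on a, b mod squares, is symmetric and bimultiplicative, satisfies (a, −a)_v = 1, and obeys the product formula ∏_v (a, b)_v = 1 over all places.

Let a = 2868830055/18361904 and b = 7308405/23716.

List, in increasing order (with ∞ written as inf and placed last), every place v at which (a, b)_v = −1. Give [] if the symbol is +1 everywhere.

(a, b) ≡ (5005, 5) mod (ℚ^×)²; places V = {2, 3, 5, 7, 11, 13, 17, 19, 31, ∞}.
(a,b)_5: α=1, u≡4; β=1, v≡1 (mod 5); (4|5)=+1, (1|5)=+1; sign (−1)^0·+1^1·+1^1 = +1.
(a,b)_13: α=1, u≡5; β=2, v≡5 (mod 13); (5|13)=-1, (5|13)=-1; sign (−1)^0·-1^2·-1^1 = -1.
(a,b)_31: α=2, u≡28; β=2, v≡10 (mod 31); (28|31)=+1, (10|31)=+1; sign (−1)^0·+1^2·+1^2 = +1.
(a,b)_3: α=8, u≡1; β=2, v≡2 (mod 3); (1|3)=+1, (2|3)=-1; sign (−1)^0·+1^2·-1^8 = +1.
(a,b)_11: α=-1, u≡1; β=-2, v≡3 (mod 11); (1|11)=+1, (3|11)=+1; sign (−1)^0·+1^-2·+1^-1 = +1.
(a,b)_∞: sgn(5005)=+, sgn(5)=+, so +1.
(a,b)_7: α=1, u≡1; β=-2, v≡6 (mod 7); (1|7)=+1, (6|7)=-1; sign (−1)^0·+1^-2·-1^1 = -1.
(a,b)_19: α=-2, u≡10; β=0, v≡9 (mod 19); (10|19)=-1, (9|19)=+1; sign (−1)^0·-1^0·+1^-2 = +1.
(a,b)_17: α=-2, u≡10; β=0, v≡3 (mod 17); (10|17)=-1, (3|17)=-1; sign (−1)^0·-1^0·-1^-2 = +1.
(a,b)_2: α=-4, β=-2; u≡5, v≡5 (mod 8); ε(u)ε(v)=0·0, αω(v)=-4·1, βω(u)=-2·1; sum ≡ 0  ⇒  +1.
(5005, 5 / ℚ) ramifies at {7, 13}: a division algebra.

[7, 13]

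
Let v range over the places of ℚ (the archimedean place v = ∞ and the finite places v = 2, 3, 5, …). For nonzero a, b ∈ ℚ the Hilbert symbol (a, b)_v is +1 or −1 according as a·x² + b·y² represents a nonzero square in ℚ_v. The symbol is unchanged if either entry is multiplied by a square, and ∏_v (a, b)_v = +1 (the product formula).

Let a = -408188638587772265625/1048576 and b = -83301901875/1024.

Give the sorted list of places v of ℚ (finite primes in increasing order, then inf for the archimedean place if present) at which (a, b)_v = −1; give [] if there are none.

Mod squares: a ≡ -17, b ≡ -51243. Check v ∈ {∞, 2, 3, 5, 17, 19, 29, 31}.
v=3: a=3^6·(≡1), b=3^3·(≡1) mod 3; (1|3)=+1, (1|3)=+1; (−1)^{6·3·1}·(+1)^3·(+1)^6 = +1.
v=19: a=19^2·(≡2), b=19^1·(≡17) mod 19; (2|19)=-1, (17|19)=+1; (−1)^{2·1·9}·(-1)^1·(+1)^2 = -1.
v=17: a=17^3·(≡15), b=17^2·(≡11) mod 17; (15|17)=+1, (11|17)=-1; (−1)^{3·2·8}·(+1)^2·(-1)^3 = -1.
v=29: a=29^2·(≡8), b=29^1·(≡26) mod 29; (8|29)=-1, (26|29)=-1; (−1)^{2·1·14}·(-1)^1·(-1)^2 = -1.
v=31: a=31^2·(≡4), b=31^1·(≡26) mod 31; (4|31)=+1, (26|31)=-1; (−1)^{2·1·15}·(+1)^1·(-1)^2 = +1.
v=2: v_2(a)=-20, v_2(b)=-10; units ≡ 7, 5 (mod 8); ε·ε+αω+βω = 1·0+-20·1+-10·0 ≡ 0  ⇒  (a,b)_2 = +1.
v=5: a=5^8·(≡3), b=5^4·(≡3) mod 5; (3|5)=-1, (3|5)=-1; (−1)^{8·4·2}·(-1)^4·(-1)^8 = +1.
v=∞: -17 < 0 and -51243 < 0  ⇒  (a,b)_∞ = -1.
Ram(-17, -51243) = {17, 19, 29, ∞}; no ℚ_17-point on the conic.

[17, 19, 29, inf]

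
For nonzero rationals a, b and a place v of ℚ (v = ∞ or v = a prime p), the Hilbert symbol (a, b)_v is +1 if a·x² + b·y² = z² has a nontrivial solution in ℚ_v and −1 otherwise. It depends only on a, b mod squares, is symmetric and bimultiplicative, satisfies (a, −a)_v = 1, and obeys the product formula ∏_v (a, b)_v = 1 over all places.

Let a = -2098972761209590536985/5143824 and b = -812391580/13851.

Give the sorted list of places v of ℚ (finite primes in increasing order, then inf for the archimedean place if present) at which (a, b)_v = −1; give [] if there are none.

(a, b) ≡ (-50065, -650845) mod (ℚ^×)²; places V = {2, 3, 5, 7, 11, 13, 17, 19, 31, ∞}.
(a,b)_2: α=-4, β=2; u≡7, v≡3 (mod 8); ε(u)ε(v)=1·1, αω(v)=-4·1, βω(u)=2·0; sum ≡ 1  ⇒  -1.
(a,b)_∞: sgn(-50065)=−, sgn(-650845)=−, so -1.
(a,b)_19: α=3, u≡11; β=-1, v≡12 (mod 19); (11|19)=+1, (12|19)=-1; sign (−1)^1·+1^-1·-1^3 = +1.
(a,b)_11: α=4, u≡10; β=2, v≡1 (mod 11); (10|11)=-1, (1|11)=+1; sign (−1)^0·-1^2·+1^4 = +1.
(a,b)_13: α=4, u≡5; β=1, v≡7 (mod 13); (5|13)=-1, (7|13)=-1; sign (−1)^0·-1^1·-1^4 = -1.
(a,b)_3: α=-8, u≡2; β=-6, v≡2 (mod 3); (2|3)=-1, (2|3)=-1; sign (−1)^0·-1^-6·-1^-8 = +1.
(a,b)_17: α=3, u≡16; β=1, v≡15 (mod 17); (16|17)=+1, (15|17)=+1; sign (−1)^0·+1^1·+1^3 = +1.
(a,b)_7: α=-2, u≡5; β=2, v≡2 (mod 7); (5|7)=-1, (2|7)=+1; sign (−1)^0·-1^2·+1^-2 = +1.
(a,b)_5: α=1, u≡2; β=1, v≡4 (mod 5); (2|5)=-1, (4|5)=+1; sign (−1)^0·-1^1·+1^1 = -1.
(a,b)_31: α=3, u≡10; β=1, v≡24 (mod 31); (10|31)=+1, (24|31)=-1; sign (−1)^1·+1^1·-1^3 = +1.
|Ram(-50065, -650845)| = 4, even; anisotropic at {2, 5, 13, ∞}.

[2, 5, 13, inf]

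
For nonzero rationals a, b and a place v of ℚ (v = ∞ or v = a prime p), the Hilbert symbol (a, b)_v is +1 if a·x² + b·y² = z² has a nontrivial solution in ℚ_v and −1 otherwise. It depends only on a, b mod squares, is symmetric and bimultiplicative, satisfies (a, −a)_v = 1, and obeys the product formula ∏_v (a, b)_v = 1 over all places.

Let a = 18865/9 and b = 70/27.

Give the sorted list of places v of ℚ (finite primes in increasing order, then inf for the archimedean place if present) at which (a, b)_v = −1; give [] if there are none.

[]

Mod squares: a ≡ 385, b ≡ 210. Check v ∈ {∞, 2, 3, 5, 7, 11}.
v=5: a=5^1·(≡2), b=5^1·(≡2) mod 5; (2|5)=-1, (2|5)=-1; (−1)^{1·1·2}·(-1)^1·(-1)^1 = +1.
v=7: a=7^3·(≡3), b=7^1·(≡4) mod 7; (3|7)=-1, (4|7)=+1; (−1)^{3·1·3}·(-1)^1·(+1)^3 = +1.
v=∞: 385 > 0 and 210 > 0  ⇒  (a,b)_∞ = +1.
v=3: a=3^-2·(≡1), b=3^-3·(≡1) mod 3; (1|3)=+1, (1|3)=+1; (−1)^{-2·-3·1}·(+1)^-3·(+1)^-2 = +1.
v=11: a=11^1·(≡6), b=11^0·(≡3) mod 11; (6|11)=-1, (3|11)=+1; (−1)^{1·0·5}·(-1)^0·(+1)^1 = +1.
v=2: v_2(a)=0, v_2(b)=1; units ≡ 1, 1 (mod 8); ε·ε+αω+βω = 0·0+0·0+1·0 ≡ 0  ⇒  (a,b)_2 = +1.
Ram(a, b) = ∅: the form 385·x² + 210·y² − z² is isotropic over every ℚ_v, so by Hasse–Minkowski it is isotropic over ℚ.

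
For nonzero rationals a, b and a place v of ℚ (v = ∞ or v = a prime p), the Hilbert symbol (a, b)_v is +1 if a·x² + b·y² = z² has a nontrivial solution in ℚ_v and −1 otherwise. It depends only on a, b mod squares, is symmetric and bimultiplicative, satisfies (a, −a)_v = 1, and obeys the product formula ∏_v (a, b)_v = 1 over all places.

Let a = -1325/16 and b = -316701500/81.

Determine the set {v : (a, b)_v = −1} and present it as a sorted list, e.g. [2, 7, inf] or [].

[5, inf]

Mod squares: a ≡ -53, b ≡ -3167015. Check v ∈ {∞, 2, 3, 5, 17, 19, 37, 53}.
v=2: v_2(a)=-4, v_2(b)=2; units ≡ 3, 1 (mod 8); ε·ε+αω+βω = 1·0+-4·0+2·1 ≡ 0  ⇒  (a,b)_2 = +1.
v=5: a=5^2·(≡2), b=5^3·(≡3) mod 5; (2|5)=-1, (3|5)=-1; (−1)^{2·3·2}·(-1)^3·(-1)^2 = -1.
v=3: a=3^0·(≡1), b=3^-4·(≡1) mod 3; (1|3)=+1, (1|3)=+1; (−1)^{0·-4·1}·(+1)^-4·(+1)^0 = +1.
v=19: a=19^0·(≡11), b=19^1·(≡2) mod 19; (11|19)=+1, (2|19)=-1; (−1)^{0·1·9}·(+1)^1·(-1)^0 = +1.
v=53: a=53^1·(≡15), b=53^1·(≡43) mod 53; (15|53)=+1, (43|53)=+1; (−1)^{1·1·26}·(+1)^1·(+1)^1 = +1.
v=∞: -53 < 0 and -3167015 < 0  ⇒  (a,b)_∞ = -1.
v=37: a=37^0·(≡12), b=37^1·(≡22) mod 37; (12|37)=+1, (22|37)=-1; (−1)^{0·1·18}·(+1)^1·(-1)^0 = +1.
v=17: a=17^0·(≡16), b=17^1·(≡4) mod 17; (16|17)=+1, (4|17)=+1; (−1)^{0·1·8}·(+1)^1·(+1)^0 = +1.
Ram(-53, -3167015) = {5, ∞}; no ℚ_5-point on the conic.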